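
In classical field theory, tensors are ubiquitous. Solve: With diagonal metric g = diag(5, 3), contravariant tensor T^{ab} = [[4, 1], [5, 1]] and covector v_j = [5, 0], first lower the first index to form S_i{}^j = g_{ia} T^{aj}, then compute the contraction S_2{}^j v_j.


Step 1: lower the first index. For a diagonal metric, g_{ia} T^{aj} = g_{ii} T^{ij} (no sum on i).
g_{22} = 3
S_2{}^1 = 3 * T^{21} = 3 * 5 = 15
S_2{}^2 = 3 * T^{22} = 3 * 1 = 3
Step 2: contract S_2{}^j with v_j.
S_2{}^1 * v_1 = 15 * 5 = 75
S_2{}^2 * v_2 = 3 * 0 = 0
Result = 75 + 0 = 75

75


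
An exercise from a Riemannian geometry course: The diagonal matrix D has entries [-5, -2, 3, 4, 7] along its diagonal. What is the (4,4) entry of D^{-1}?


For a diagonal matrix, the inverse has entries (D^{-1})_{ii} = 1/d_{ii}.
The diagonal entries are: d_{11} = -5, d_{22} = -2, d_{33} = 3, d_{44} = 4, d_{55} = 7
We need (D^{-1})_{44} = 1/d_{44} = 1/4 = 1/4

1/4


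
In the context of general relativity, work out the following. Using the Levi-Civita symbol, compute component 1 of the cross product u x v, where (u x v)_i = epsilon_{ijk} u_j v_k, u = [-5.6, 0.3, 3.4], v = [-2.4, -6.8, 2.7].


(u x v)_1 = sum_{j,k} epsilon_{1jk} u_j v_k. Only permutations of (1,2,3) contribute; the two non-zero terms are:
eps_{123} u_2 v_3 = 1 * 0.3 * 2.7 = 0.81
eps_{132} u_3 v_2 = -1 * 3.4 * -6.8 = 23.12
(u x v)_1 = 23.93

23.93


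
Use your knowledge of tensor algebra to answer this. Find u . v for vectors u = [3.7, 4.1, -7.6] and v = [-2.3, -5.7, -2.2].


The inner product u . v = sum of u_i * v_i.
Term-by-term: 3.7 * -2.3, 4.1 * -5.7, -7.6 * -2.2
Products: -8.51, -23.37, 16.72
Sum = -8.51 + -23.37 + 16.72 = -15.16

-15.16


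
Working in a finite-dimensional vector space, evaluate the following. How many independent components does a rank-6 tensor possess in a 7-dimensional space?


The number of components of a rank-r tensor in d dimensions is d^r.
Here d = 7 and r = 6.
7^6 = 117649

117649


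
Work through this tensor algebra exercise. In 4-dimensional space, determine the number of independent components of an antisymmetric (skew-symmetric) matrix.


An antisymmetric rank-2 tensor satisfies A_{ij} = -A_{ji}, so diagonal entries are zero.
The independent components are the upper-triangular entries: C(n, 2) = n(n-1)/2.
n = 4
C(4, 2) = 4 * 3 / 2 = 12 / 2 = 6

6


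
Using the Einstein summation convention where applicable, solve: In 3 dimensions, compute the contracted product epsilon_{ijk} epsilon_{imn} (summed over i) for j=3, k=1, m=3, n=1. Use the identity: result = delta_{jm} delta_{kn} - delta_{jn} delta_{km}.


Using the identity: epsilon_{ijk} epsilon_{imn} = delta_{jm} delta_{kn} - delta_{jn} delta_{km}.
delta_{33} = 1
delta_{11} = 1
delta_{31} = 0
delta_{13} = 0
Result = 1 * 1 - 0 * 0 = 1 - 0 = 1

1


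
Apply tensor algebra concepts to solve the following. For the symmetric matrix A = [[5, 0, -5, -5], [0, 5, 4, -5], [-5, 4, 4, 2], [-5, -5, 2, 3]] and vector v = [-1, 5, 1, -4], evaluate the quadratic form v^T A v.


First compute Av:
(Av)_1 = 5*-1 + 0*5 + -5*1 + -5*-4 = 10
(Av)_2 = 0*-1 + 5*5 + 4*1 + -5*-4 = 49
(Av)_3 = -5*-1 + 4*5 + 4*1 + 2*-4 = 21
(Av)_4 = -5*-1 + -5*5 + 2*1 + 3*-4 = -30
Av = [10, 49, 21, -30]
Then v^T (Av) = -1*10 + 5*49 + 1*21 + -4*-30
= -10 + 245 + 21 + 120 = 376

376


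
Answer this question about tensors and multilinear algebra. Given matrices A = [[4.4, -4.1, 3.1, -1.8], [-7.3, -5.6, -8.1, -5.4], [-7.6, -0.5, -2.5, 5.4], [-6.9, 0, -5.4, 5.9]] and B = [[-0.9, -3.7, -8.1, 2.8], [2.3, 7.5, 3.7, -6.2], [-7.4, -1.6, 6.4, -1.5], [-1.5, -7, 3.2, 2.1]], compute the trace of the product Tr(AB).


Tr(AB) = sum_i (AB)_{ii} where (AB)_{ii} = sum_k A_{ik} B_{ki}.
(AB)_{11} = 4.4*-0.9 + -4.1*2.3 + 3.1*-7.4 + -1.8*-1.5 = -33.63
(AB)_{22} = -7.3*-3.7 + -5.6*7.5 + -8.1*-1.6 + -5.4*-7 = 35.77
(AB)_{33} = -7.6*-8.1 + -0.5*3.7 + -2.5*6.4 + 5.4*3.2 = 60.99
(AB)_{44} = -6.9*2.8 + 0*-6.2 + -5.4*-1.5 + 5.9*2.1 = 1.17
Tr(AB) = -33.63 + 35.77 + 60.99 + 1.17 = 64.3

64.3


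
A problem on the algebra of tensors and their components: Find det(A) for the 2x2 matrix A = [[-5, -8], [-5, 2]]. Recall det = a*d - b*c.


For a 2x2 matrix [[a, b], [c, d]], det = a*d - b*c.
a = -5, b = -8, c = -5, d = 2
a*d = -5 * 2 = -10
b*c = -8 * -5 = 40
det = -10 - 40 = -50

-50


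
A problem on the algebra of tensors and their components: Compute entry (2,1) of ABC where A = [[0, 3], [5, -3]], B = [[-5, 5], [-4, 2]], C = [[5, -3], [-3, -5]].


(ABC)_{21} = sum_m (AB)_{2m} C_{m1}. First compute row 2 of AB.
(AB)_{21} = 5*-5 + -3*-4 = -13
(AB)_{22} = 5*5 + -3*2 = 19
Now contract with column 1 of C:
(AB)_{21} * C_{11} = -13 * 5 = -65
(AB)_{22} * C_{21} = 19 * -3 = -57
(ABC)_{21} = -65 + -57 = -122

-122


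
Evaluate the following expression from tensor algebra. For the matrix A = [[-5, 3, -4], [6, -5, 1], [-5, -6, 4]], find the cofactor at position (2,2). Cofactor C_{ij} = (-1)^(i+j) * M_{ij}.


To find cofactor C_{22}, delete row 2 and column 2.
The resulting 2x2 submatrix is: [[-5, -4], [-5, 4]]
Minor M_{22} = -5*4 - -4*-5
  = -20 - 20 = -40
Sign = (-1)^(2+2) = (-1)^4 = 1
Cofactor C_{22} = 1 * -40 = -40

-40


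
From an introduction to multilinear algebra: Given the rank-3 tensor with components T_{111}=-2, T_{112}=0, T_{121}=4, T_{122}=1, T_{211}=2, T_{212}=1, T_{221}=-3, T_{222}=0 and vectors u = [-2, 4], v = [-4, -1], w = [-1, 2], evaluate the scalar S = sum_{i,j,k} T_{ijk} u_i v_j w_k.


S = sum over i,j,k of T_{ijk} u_i v_j w_k. Expanding all 8 terms:
T_{111}*u_1*v_1*w_1 = -2*-2*-4*-1 = 16  (running total: 16)
T_{112}*u_1*v_1*w_2 = 0*-2*-4*2 = 0  (running total: 16)
T_{121}*u_1*v_2*w_1 = 4*-2*-1*-1 = -8  (running total: 8)
T_{122}*u_1*v_2*w_2 = 1*-2*-1*2 = 4  (running total: 12)
T_{211}*u_2*v_1*w_1 = 2*4*-4*-1 = 32  (running total: 44)
T_{212}*u_2*v_1*w_2 = 1*4*-4*2 = -32  (running total: 12)
T_{221}*u_2*v_2*w_1 = -3*4*-1*-1 = -12  (running total: 0)
T_{222}*u_2*v_2*w_2 = 0*4*-1*2 = 0  (running total: 0)
S = 0

0


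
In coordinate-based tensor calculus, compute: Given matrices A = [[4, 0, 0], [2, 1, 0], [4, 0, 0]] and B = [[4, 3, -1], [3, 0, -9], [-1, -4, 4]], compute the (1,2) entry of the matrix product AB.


(AB)_{ij} = sum_k A_{ik} B_{kj}.
For i=1, j=2:
A_{11} * B_{12} = 4 * 3 = 12
A_{12} * B_{22} = 0 * 0 = 0
A_{13} * B_{32} = 0 * -4 = 0
Sum = 12 + 0 + 0 = 12

12


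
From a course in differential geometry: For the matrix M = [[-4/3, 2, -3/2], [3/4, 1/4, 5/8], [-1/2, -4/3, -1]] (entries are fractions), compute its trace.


The trace is the sum of diagonal entries.
Diagonal: M[1,1] = -4/3, M[2,2] = 1/4, M[3,3] = -1
Tr(M) = -4/3 + 1/4 + -1
Computing step by step:
After adding M[1,1]: -4/3
After adding M[2,2]: -13/12
After adding M[3,3]: -25/12
Tr(M) = -25/12

-25/12


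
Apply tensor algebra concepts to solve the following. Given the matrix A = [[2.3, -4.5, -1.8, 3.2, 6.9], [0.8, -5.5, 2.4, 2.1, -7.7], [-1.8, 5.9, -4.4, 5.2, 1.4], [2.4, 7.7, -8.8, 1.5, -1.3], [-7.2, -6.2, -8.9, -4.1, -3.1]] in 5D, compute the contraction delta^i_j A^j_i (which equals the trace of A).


The contraction (trace) of a rank-2 tensor is the sum of its diagonal elements.
Diagonal entries: A[1,1] = 2.3, A[2,2] = -5.5, A[3,3] = -4.4, A[4,4] = 1.5, A[5,5] = -3.1
Tr(A) = 2.3 + -5.5 + -4.4 + 1.5 + -3.1 = -9.2

-9.2


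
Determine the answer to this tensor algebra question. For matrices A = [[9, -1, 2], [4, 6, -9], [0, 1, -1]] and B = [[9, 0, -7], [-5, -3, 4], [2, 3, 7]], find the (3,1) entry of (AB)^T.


(AB)^T_{ij} = (AB)_{ji} = sum_k A_{jk} B_{ki}.
For i=3, j=1 we need (AB)_{13}:
A_{11} * B_{13} = 9 * -7 = -63
A_{12} * B_{23} = -1 * 4 = -4
A_{13} * B_{33} = 2 * 7 = 14
Sum = -63 + -4 + 14 = -53

-53


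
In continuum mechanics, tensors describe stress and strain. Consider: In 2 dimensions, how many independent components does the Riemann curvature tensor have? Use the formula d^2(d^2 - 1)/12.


The Riemann tensor in d dimensions has d^2(d^2 - 1)/12 independent components.
d = 2, so d^2 = 4
d^2 - 1 = 3
d^2(d^2 - 1) = 4 * 3 = 12
Divide by 12: 12 / 12 = 1

1


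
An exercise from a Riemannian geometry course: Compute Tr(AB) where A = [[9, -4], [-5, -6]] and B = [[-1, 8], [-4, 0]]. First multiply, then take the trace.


Tr(AB) = sum_i (AB)_{ii} where (AB)_{ii} = sum_k A_{ik} B_{ki}.
(AB)_{11} = 9*-1 + -4*-4 = 7
(AB)_{22} = -5*8 + -6*0 = -40
Tr(AB) = 7 + -40 = -33

-33


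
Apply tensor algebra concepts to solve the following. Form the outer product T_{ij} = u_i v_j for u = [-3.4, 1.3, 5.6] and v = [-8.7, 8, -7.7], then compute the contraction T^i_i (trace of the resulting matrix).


The outer product gives T_{ij} = u_i v_j.
The trace (contraction) is Tr(T) = sum_i T_{ii} = sum_i u_i v_i.
Diagonal entries:
T_{11} = u_1 * v_1 = -3.4 * -8.7 = 29.58
T_{22} = u_2 * v_2 = 1.3 * 8 = 10.4
T_{33} = u_3 * v_3 = 5.6 * -7.7 = -43.12
Tr(T) = 29.58 + 10.4 + -43.12 = -3.14

-3.14


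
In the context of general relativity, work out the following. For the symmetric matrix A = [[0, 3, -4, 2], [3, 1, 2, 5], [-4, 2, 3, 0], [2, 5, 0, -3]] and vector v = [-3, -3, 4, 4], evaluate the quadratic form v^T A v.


First compute Av:
(Av)_1 = 0*-3 + 3*-3 + -4*4 + 2*4 = -17
(Av)_2 = 3*-3 + 1*-3 + 2*4 + 5*4 = 16
(Av)_3 = -4*-3 + 2*-3 + 3*4 + 0*4 = 18
(Av)_4 = 2*-3 + 5*-3 + 0*4 + -3*4 = -33
Av = [-17, 16, 18, -33]
Then v^T (Av) = -3*-17 + -3*16 + 4*18 + 4*-33
= 51 + -48 + 72 + -132 = -57

-57


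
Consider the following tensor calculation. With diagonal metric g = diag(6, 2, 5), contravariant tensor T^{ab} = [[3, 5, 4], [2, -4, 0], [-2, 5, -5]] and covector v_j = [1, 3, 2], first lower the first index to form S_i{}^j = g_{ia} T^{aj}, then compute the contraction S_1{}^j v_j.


Step 1: lower the first index. For a diagonal metric, g_{ia} T^{aj} = g_{ii} T^{ij} (no sum on i).
g_{11} = 6
S_1{}^1 = 6 * T^{11} = 6 * 3 = 18
S_1{}^2 = 6 * T^{12} = 6 * 5 = 30
S_1{}^3 = 6 * T^{13} = 6 * 4 = 24
Step 2: contract S_1{}^j with v_j.
S_1{}^1 * v_1 = 18 * 1 = 18
S_1{}^2 * v_2 = 30 * 3 = 90
S_1{}^3 * v_3 = 24 * 2 = 48
Result = 18 + 90 + 48 = 156

156


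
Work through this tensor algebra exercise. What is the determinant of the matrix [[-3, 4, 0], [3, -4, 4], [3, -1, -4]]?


Expanding along the first row, det(A) = a11*M_11 - a12*M_12 + a13*M_13, where M_1j is the (1,j) minor.
Minor M_11 = -4*-4 - 4*-1 = 20
Minor M_12 = 3*-4 - 4*3 = -24
Minor M_13 = 3*-1 - -4*3 = 9
det = -3*(20) - 4*(-24) + 0*(9)
    = -60 - -96 + 0
    = 36

36


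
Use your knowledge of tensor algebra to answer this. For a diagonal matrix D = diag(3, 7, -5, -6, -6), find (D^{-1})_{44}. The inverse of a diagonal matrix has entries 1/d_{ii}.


For a diagonal matrix, the inverse has entries (D^{-1})_{ii} = 1/d_{ii}.
The diagonal entries are: d_{11} = 3, d_{22} = 7, d_{33} = -5, d_{44} = -6, d_{55} = -6
We need (D^{-1})_{44} = 1/d_{44} = 1/-6 = -1/6

-1/6


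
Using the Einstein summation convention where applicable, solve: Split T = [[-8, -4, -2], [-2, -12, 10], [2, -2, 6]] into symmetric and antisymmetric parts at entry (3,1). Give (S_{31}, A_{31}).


T_{31} = 2
T_{13} = -2
S_{31} = (2 + -2)/2 = 0/2 = 0
A_{31} = (2 - -2)/2 = 4/2 = 2
Check: S + A = 0 + 2 = 2 = T_{31}.

(0, 2)


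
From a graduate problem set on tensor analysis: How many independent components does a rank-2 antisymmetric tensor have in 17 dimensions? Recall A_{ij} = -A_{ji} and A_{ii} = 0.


An antisymmetric rank-2 tensor satisfies A_{ij} = -A_{ji}, so diagonal entries are zero.
The independent components are the upper-triangular entries: C(n, 2) = n(n-1)/2.
n = 17
C(17, 2) = 17 * 16 / 2 = 272 / 2 = 136

136


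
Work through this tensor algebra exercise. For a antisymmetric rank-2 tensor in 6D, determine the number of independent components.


A antisymmetric rank-2 tensor in d dimensions has d(d-1)/2 independent components.
d = 6
d(d-1)/2 = 6 * 5 / 2 = 30 / 2 = 15

15


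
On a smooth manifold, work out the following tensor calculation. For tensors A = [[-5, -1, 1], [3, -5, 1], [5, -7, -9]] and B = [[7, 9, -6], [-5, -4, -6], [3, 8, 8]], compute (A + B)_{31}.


Tensor addition is component-wise: (A + B)_{ij} = A_{ij} + B_{ij}.
A_{31} = 5
B_{31} = 3
(A + B)_{31} = 5 + 3 = 8

8


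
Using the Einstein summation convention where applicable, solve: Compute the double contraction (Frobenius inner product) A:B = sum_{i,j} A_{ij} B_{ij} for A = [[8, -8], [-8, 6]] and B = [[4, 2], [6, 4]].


A:B = sum over all i,j of A_{ij} * B_{ij}.
Row 1: 8*4=32, -8*2=-16 => row sum = 16
Row 2: -8*6=-48, 6*4=24 => row sum = -24
Total = 16 + -24 = -8

-8


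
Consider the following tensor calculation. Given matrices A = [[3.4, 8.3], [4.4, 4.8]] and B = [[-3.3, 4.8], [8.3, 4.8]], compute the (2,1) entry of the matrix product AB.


(AB)_{ij} = sum_k A_{ik} B_{kj}.
For i=2, j=1:
A_{21} * B_{11} = 4.4 * -3.3 = -14.52
A_{22} * B_{21} = 4.8 * 8.3 = 39.84
Sum = -14.52 + 39.84 = 25.32

25.32


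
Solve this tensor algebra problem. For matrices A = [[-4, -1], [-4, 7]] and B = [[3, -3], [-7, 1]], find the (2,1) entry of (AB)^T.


(AB)^T_{ij} = (AB)_{ji} = sum_k A_{jk} B_{ki}.
For i=2, j=1 we need (AB)_{12}:
A_{11} * B_{12} = -4 * -3 = 12
A_{12} * B_{22} = -1 * 1 = -1
Sum = 12 + -1 = 11

11


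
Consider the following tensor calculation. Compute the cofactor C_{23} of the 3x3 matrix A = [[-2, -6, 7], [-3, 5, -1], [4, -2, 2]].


To find cofactor C_{23}, delete row 2 and column 3.
The resulting 2x2 submatrix is: [[-2, -6], [4, -2]]
Minor M_{23} = -2*-2 - -6*4
  = 4 - -24 = 28
Sign = (-1)^(2+3) = (-1)^5 = -1
Cofactor C_{23} = -1 * 28 = -28

-28


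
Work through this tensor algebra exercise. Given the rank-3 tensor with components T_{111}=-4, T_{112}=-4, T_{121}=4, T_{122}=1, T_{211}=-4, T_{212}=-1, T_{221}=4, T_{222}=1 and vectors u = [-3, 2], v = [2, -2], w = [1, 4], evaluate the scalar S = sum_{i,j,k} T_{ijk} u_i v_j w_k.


S = sum over i,j,k of T_{ijk} u_i v_j w_k. Expanding all 8 terms:
T_{111}*u_1*v_1*w_1 = -4*-3*2*1 = 24  (running total: 24)
T_{112}*u_1*v_1*w_2 = -4*-3*2*4 = 96  (running total: 120)
T_{121}*u_1*v_2*w_1 = 4*-3*-2*1 = 24  (running total: 144)
T_{122}*u_1*v_2*w_2 = 1*-3*-2*4 = 24  (running total: 168)
T_{211}*u_2*v_1*w_1 = -4*2*2*1 = -16  (running total: 152)
T_{212}*u_2*v_1*w_2 = -1*2*2*4 = -16  (running total: 136)
T_{221}*u_2*v_2*w_1 = 4*2*-2*1 = -16  (running total: 120)
T_{222}*u_2*v_2*w_2 = 1*2*-2*4 = -16  (running total: 104)
S = 104

104


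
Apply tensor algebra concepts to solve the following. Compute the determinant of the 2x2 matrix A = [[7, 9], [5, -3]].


For a 2x2 matrix [[a, b], [c, d]], det = a*d - b*c.
a = 7, b = 9, c = 5, d = -3
a*d = 7 * -3 = -21
b*c = 9 * 5 = 45
det = -21 - 45 = -66

-66


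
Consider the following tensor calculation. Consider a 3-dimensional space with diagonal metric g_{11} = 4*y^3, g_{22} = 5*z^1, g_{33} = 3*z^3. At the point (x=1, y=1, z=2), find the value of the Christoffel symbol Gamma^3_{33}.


For a diagonal metric, Gamma^k_{ij} = (1/2) g^{kk} (dg_{ik}/dx_j + dg_{jk}/dx_i - dg_{ij}/dx_k).
The metric is diagonal, so g_{ab} = 0 for a != b.
At the given point: g_{11} = 4, g_{22} = 10, g_{33} = 24
g^{33} = 1/24
dg_{33}/dx_3 = dg_{33}/dx_3 = 36
dg_{33}/dx_3 = dg_{33}/dx_3 = 36
dg_{33}/dx_3 = dg_{33}/dx_3 = 36
Numerator = 36 + 36 - 36 = 36
Gamma^3_{33} = 36 / (2 * 24) = 3/4

3/4


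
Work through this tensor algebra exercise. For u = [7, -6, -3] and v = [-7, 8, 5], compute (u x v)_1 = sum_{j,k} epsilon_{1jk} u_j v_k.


(u x v)_1 = sum_{j,k} epsilon_{1jk} u_j v_k. Only permutations of (1,2,3) contribute; the two non-zero terms are:
eps_{123} u_2 v_3 = 1 * -6 * 5 = -30
eps_{132} u_3 v_2 = -1 * -3 * 8 = 24
(u x v)_1 = -6

-6


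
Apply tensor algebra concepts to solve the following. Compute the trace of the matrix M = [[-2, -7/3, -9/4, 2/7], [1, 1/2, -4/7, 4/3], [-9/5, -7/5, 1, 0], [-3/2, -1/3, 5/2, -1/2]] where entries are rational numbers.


The trace is the sum of diagonal entries.
Diagonal: M[1,1] = -2, M[2,2] = 1/2, M[3,3] = 1, M[4,4] = -1/2
Tr(M) = -2 + 1/2 + 1 + -1/2
Computing step by step:
After adding M[1,1]: -2
After adding M[2,2]: -3/2
After adding M[3,3]: -1/2
After adding M[4,4]: -1
Tr(M) = -1

-1


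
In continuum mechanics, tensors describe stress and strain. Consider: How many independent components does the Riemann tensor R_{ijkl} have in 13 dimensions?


The Riemann tensor in d dimensions has d^2(d^2 - 1)/12 independent components.
d = 13, so d^2 = 169
d^2 - 1 = 168
d^2(d^2 - 1) = 169 * 168 = 28392
Divide by 12: 28392 / 12 = 2366

2366


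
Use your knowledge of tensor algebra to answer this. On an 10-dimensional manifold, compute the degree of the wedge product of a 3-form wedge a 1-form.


The degree of a wedge product is the sum of the degrees of the individual forms.
Degrees: 3, 1
Total degree = 3 + 1 = 4

4


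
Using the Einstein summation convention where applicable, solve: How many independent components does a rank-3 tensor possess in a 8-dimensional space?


The number of components of a rank-r tensor in d dimensions is d^r.
Here d = 8 and r = 3.
8^3 = 512

512


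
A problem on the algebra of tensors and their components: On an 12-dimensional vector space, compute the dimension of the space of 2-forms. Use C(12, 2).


The dimension of the space of p-forms on an n-dimensional space is C(n, p).
n = 12, p = 2
C(12, 2) = 12! / (2! * 10!) = 66

66


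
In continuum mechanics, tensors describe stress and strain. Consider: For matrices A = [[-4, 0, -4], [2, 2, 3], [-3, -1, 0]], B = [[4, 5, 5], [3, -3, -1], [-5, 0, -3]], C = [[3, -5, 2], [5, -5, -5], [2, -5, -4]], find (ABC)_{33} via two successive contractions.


(ABC)_{33} = sum_m (AB)_{3m} C_{m3}. First compute row 3 of AB.
(AB)_{31} = -3*4 + -1*3 + 0*-5 = -15
(AB)_{32} = -3*5 + -1*-3 + 0*0 = -12
(AB)_{33} = -3*5 + -1*-1 + 0*-3 = -14
Now contract with column 3 of C:
(AB)_{31} * C_{13} = -15 * 2 = -30
(AB)_{32} * C_{23} = -12 * -5 = 60
(AB)_{33} * C_{33} = -14 * -4 = 56
(ABC)_{33} = -30 + 60 + 56 = 86

86


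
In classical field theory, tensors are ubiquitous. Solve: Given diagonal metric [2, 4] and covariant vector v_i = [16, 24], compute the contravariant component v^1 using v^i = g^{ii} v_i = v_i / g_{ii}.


To raise an index with a diagonal metric: v^i = v_i / g_{ii}.
For index 1: v_1 = 16, g_{11} = 2
v^1 = 16 / 2 = 8

8


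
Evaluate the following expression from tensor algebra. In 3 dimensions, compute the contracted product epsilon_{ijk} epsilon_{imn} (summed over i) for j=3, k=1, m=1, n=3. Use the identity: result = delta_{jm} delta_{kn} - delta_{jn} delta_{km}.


Using the identity: epsilon_{ijk} epsilon_{imn} = delta_{jm} delta_{kn} - delta_{jn} delta_{km}.
delta_{31} = 0
delta_{13} = 0
delta_{33} = 1
delta_{11} = 1
Result = 0 * 0 - 1 * 1 = 0 - 1 = -1

-1


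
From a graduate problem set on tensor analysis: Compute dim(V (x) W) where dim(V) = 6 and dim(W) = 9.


The dimension of a tensor product is the product of dimensions.
dim(V) = 6, dim(W) = 9
dim(V (x) W) = 6 * 9 = 54

54


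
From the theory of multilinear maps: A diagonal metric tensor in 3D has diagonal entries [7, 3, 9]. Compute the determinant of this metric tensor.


For a diagonal metric, the determinant is the product of diagonal entries.
Diagonal entries: 7, 3, 9
det(g) = 7 * 3 * 9 = 189

189


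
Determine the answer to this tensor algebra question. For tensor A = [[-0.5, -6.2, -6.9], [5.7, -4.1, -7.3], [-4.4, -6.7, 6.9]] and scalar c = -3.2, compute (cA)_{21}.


Scalar multiplication: (cA)_{ij} = c * A_{ij}.
c = -3.2
A_{21} = 5.7
(cA)_{21} = -3.2 * 5.7 = -18.24

-18.24


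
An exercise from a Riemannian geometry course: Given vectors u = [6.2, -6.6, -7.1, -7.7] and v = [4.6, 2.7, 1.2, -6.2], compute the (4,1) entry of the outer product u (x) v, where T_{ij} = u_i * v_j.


The outer product entry T_{ij} = u_i * v_j.
We need i=4, j=1.
u_4 = -7.7, v_1 = 4.6
T_{4,1} = -7.7 * 4.6 = -35.42

-35.42


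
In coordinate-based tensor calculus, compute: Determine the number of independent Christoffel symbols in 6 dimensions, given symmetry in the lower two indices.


Christoffel symbols Gamma^k_{ij} are symmetric in i,j, so there are d * d(d+1)/2 independent symbols.
d = 6
d(d+1)/2 = 6 * 7 / 2 = 21
Total = 6 * 21 = 126

126


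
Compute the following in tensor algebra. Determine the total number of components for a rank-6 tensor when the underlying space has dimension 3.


The number of components of a rank-r tensor in d dimensions is d^r.
Here d = 3 and r = 6.
3^6 = 729

729


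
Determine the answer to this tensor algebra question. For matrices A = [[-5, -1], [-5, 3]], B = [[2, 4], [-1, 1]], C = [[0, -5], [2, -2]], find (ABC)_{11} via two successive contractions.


(ABC)_{11} = sum_m (AB)_{1m} C_{m1}. First compute row 1 of AB.
(AB)_{11} = -5*2 + -1*-1 = -9
(AB)_{12} = -5*4 + -1*1 = -21
Now contract with column 1 of C:
(AB)_{11} * C_{11} = -9 * 0 = 0
(AB)_{12} * C_{21} = -21 * 2 = -42
(ABC)_{11} = 0 + -42 = -42

-42


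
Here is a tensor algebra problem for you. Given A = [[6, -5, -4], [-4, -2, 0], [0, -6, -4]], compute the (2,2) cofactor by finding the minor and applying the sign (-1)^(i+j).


To find cofactor C_{22}, delete row 2 and column 2.
The resulting 2x2 submatrix is: [[6, -4], [0, -4]]
Minor M_{22} = 6*-4 - -4*0
  = -24 - 0 = -24
Sign = (-1)^(2+2) = (-1)^4 = 1
Cofactor C_{22} = 1 * -24 = -24

-24


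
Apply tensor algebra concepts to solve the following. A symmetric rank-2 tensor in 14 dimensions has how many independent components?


A symmetric rank-2 tensor in d dimensions has d(d+1)/2 independent components.
d = 14
d(d+1)/2 = 14 * 15 / 2 = 210 / 2 = 105

105


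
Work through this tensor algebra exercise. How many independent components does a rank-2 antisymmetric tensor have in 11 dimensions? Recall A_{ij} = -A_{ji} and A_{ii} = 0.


An antisymmetric rank-2 tensor satisfies A_{ij} = -A_{ji}, so diagonal entries are zero.
The independent components are the upper-triangular entries: C(n, 2) = n(n-1)/2.
n = 11
C(11, 2) = 11 * 10 / 2 = 110 / 2 = 55

55


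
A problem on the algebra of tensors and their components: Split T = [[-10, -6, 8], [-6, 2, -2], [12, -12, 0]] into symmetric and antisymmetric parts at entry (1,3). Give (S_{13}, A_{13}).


T_{13} = 8
T_{31} = 12
S_{13} = (8 + 12)/2 = 20/2 = 10
A_{13} = (8 - 12)/2 = -4/2 = -2
Check: S + A = 10 + -2 = 8 = T_{13}.

(10, -2)


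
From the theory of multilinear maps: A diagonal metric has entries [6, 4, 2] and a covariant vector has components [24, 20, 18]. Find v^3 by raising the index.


To raise an index with a diagonal metric: v^i = v_i / g_{ii}.
For index 3: v_3 = 18, g_{33} = 2
v^3 = 18 / 2 = 9

9


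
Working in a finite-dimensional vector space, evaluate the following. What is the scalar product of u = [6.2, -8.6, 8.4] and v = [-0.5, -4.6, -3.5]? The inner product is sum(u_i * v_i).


The inner product u . v = sum of u_i * v_i.
Term-by-term: 6.2 * -0.5, -8.6 * -4.6, 8.4 * -3.5
Products: -3.1, 39.56, -29.4
Sum = -3.1 + 39.56 + -29.4 = 7.06

7.06


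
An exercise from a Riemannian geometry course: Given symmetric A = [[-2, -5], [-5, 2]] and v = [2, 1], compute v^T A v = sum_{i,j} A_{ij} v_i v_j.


First compute Av:
(Av)_1 = -2*2 + -5*1 = -9
(Av)_2 = -5*2 + 2*1 = -8
Av = [-9, -8]
Then v^T (Av) = 2*-9 + 1*-8
= -18 + -8 = -26

-26


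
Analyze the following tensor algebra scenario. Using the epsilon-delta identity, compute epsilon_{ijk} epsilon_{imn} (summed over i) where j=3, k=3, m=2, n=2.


Using the identity: epsilon_{ijk} epsilon_{imn} = delta_{jm} delta_{kn} - delta_{jn} delta_{km}.
delta_{32} = 0
delta_{32} = 0
delta_{32} = 0
delta_{32} = 0
Result = 0 * 0 - 0 * 0 = 0 - 0 = 0

0


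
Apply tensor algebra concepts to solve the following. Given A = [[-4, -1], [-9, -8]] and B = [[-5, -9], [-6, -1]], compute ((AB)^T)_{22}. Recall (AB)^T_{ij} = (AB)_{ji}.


(AB)^T_{ij} = (AB)_{ji} = sum_k A_{jk} B_{ki}.
For i=2, j=2 we need (AB)_{22}:
A_{21} * B_{12} = -9 * -9 = 81
A_{22} * B_{22} = -8 * -1 = 8
Sum = 81 + 8 = 89

89


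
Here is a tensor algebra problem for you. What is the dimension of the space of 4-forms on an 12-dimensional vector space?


The dimension of the space of p-forms on an n-dimensional space is C(n, p).
n = 12, p = 4
C(12, 4) = 12! / (4! * 8!) = 495

495


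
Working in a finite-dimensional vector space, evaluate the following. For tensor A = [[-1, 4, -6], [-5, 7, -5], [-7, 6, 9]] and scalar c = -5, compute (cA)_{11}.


Scalar multiplication: (cA)_{ij} = c * A_{ij}.
c = -5
A_{11} = -1
(cA)_{11} = -5 * -1 = 5

5


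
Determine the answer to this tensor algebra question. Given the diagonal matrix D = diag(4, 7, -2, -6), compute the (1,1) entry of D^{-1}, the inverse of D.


For a diagonal matrix, the inverse has entries (D^{-1})_{ii} = 1/d_{ii}.
The diagonal entries are: d_{11} = 4, d_{22} = 7, d_{33} = -2, d_{44} = -6
We need (D^{-1})_{11} = 1/d_{11} = 1/4 = 1/4

1/4


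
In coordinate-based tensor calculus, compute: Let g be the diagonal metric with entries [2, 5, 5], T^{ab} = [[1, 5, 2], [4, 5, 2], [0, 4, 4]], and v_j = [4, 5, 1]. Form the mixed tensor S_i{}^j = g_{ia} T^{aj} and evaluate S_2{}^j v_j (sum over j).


Step 1: lower the first index. For a diagonal metric, g_{ia} T^{aj} = g_{ii} T^{ij} (no sum on i).
g_{22} = 5
S_2{}^1 = 5 * T^{21} = 5 * 4 = 20
S_2{}^2 = 5 * T^{22} = 5 * 5 = 25
S_2{}^3 = 5 * T^{23} = 5 * 2 = 10
Step 2: contract S_2{}^j with v_j.
S_2{}^1 * v_1 = 20 * 4 = 80
S_2{}^2 * v_2 = 25 * 5 = 125
S_2{}^3 * v_3 = 10 * 1 = 10
Result = 80 + 125 + 10 = 215

215


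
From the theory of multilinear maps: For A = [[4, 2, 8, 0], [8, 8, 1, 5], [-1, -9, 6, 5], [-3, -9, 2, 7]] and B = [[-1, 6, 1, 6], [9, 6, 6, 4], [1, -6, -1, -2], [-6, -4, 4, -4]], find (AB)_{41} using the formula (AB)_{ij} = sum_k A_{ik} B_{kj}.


(AB)_{ij} = sum_k A_{ik} B_{kj}.
For i=4, j=1:
A_{41} * B_{11} = -3 * -1 = 3
A_{42} * B_{21} = -9 * 9 = -81
A_{43} * B_{31} = 2 * 1 = 2
A_{44} * B_{41} = 7 * -6 = -42
Sum = 3 + -81 + 2 + -42 = -118

-118


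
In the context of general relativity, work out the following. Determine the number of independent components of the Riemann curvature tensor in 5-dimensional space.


The Riemann tensor in d dimensions has d^2(d^2 - 1)/12 independent components.
d = 5, so d^2 = 25
d^2 - 1 = 24
d^2(d^2 - 1) = 25 * 24 = 600
Divide by 12: 600 / 12 = 50

50


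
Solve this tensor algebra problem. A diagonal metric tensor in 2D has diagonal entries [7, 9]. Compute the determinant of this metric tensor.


For a diagonal metric, the determinant is the product of diagonal entries.
Diagonal entries: 7, 9
det(g) = 7 * 9 = 63

63


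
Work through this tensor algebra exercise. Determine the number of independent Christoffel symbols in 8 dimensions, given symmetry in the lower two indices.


Christoffel symbols Gamma^k_{ij} are symmetric in i,j, so there are d * d(d+1)/2 independent symbols.
d = 8
d(d+1)/2 = 8 * 9 / 2 = 36
Total = 8 * 36 = 288

288


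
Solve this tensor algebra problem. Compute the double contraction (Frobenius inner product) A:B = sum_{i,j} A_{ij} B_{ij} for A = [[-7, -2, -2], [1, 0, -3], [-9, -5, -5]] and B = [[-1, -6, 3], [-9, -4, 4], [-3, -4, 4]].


A:B = sum over all i,j of A_{ij} * B_{ij}.
Row 1: -7*-1=7, -2*-6=12, -2*3=-6 => row sum = 13
Row 2: 1*-9=-9, 0*-4=0, -3*4=-12 => row sum = -21
Row 3: -9*-3=27, -5*-4=20, -5*4=-20 => row sum = 27
Total = 13 + -21 + 27 = 19

19


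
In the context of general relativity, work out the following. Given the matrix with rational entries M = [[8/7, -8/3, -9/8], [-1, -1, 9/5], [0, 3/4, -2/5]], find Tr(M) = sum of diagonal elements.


The trace is the sum of diagonal entries.
Diagonal: M[1,1] = 8/7, M[2,2] = -1, M[3,3] = -2/5
Tr(M) = 8/7 + -1 + -2/5
Computing step by step:
After adding M[1,1]: 8/7
After adding M[2,2]: 1/7
After adding M[3,3]: -9/35
Tr(M) = -9/35

-9/35


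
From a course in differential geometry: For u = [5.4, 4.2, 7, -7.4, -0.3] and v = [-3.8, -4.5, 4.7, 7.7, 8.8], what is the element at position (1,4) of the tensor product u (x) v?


The outer product entry T_{ij} = u_i * v_j.
We need i=1, j=4.
u_1 = 5.4, v_4 = 7.7
T_{1,4} = 5.4 * 7.7 = 41.58

41.58


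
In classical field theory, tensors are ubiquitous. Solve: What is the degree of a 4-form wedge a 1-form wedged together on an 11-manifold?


The degree of a wedge product is the sum of the degrees of the individual forms.
Degrees: 4, 1
Total degree = 4 + 1 = 5

5


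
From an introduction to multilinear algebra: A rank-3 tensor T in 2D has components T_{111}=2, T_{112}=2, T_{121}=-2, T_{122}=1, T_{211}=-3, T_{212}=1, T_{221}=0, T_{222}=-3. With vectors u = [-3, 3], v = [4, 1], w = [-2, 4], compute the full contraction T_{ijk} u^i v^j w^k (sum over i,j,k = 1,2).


S = sum over i,j,k of T_{ijk} u_i v_j w_k. Expanding all 8 terms:
T_{111}*u_1*v_1*w_1 = 2*-3*4*-2 = 48  (running total: 48)
T_{112}*u_1*v_1*w_2 = 2*-3*4*4 = -96  (running total: -48)
T_{121}*u_1*v_2*w_1 = -2*-3*1*-2 = -12  (running total: -60)
T_{122}*u_1*v_2*w_2 = 1*-3*1*4 = -12  (running total: -72)
T_{211}*u_2*v_1*w_1 = -3*3*4*-2 = 72  (running total: 0)
T_{212}*u_2*v_1*w_2 = 1*3*4*4 = 48  (running total: 48)
T_{221}*u_2*v_2*w_1 = 0*3*1*-2 = 0  (running total: 48)
T_{222}*u_2*v_2*w_2 = -3*3*1*4 = -36  (running total: 12)
S = 12

12


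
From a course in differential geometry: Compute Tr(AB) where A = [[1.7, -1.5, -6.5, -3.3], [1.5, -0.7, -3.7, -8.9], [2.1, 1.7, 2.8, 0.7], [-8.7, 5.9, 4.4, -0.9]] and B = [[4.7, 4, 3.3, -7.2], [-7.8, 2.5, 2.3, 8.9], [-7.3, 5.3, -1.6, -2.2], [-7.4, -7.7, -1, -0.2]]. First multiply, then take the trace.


Tr(AB) = sum_i (AB)_{ii} where (AB)_{ii} = sum_k A_{ik} B_{ki}.
(AB)_{11} = 1.7*4.7 + -1.5*-7.8 + -6.5*-7.3 + -3.3*-7.4 = 91.56
(AB)_{22} = 1.5*4 + -0.7*2.5 + -3.7*5.3 + -8.9*-7.7 = 53.17
(AB)_{33} = 2.1*3.3 + 1.7*2.3 + 2.8*-1.6 + 0.7*-1 = 5.66
(AB)_{44} = -8.7*-7.2 + 5.9*8.9 + 4.4*-2.2 + -0.9*-0.2 = 105.65
Tr(AB) = 91.56 + 53.17 + 5.66 + 105.65 = 256.04

256.04


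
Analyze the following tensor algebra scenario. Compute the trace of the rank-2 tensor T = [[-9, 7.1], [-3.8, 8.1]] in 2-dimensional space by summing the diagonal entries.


The contraction (trace) of a rank-2 tensor is the sum of its diagonal elements.
Diagonal entries: A[1,1] = -9, A[2,2] = 8.1
Tr(A) = -9 + 8.1 = -0.9

-0.9


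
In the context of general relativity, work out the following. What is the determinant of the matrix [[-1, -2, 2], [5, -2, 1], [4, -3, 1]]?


Expanding along the first row, det(A) = a11*M_11 - a12*M_12 + a13*M_13, where M_1j is the (1,j) minor.
Minor M_11 = -2*1 - 1*-3 = 1
Minor M_12 = 5*1 - 1*4 = 1
Minor M_13 = 5*-3 - -2*4 = -7
det = -1*(1) - -2*(1) + 2*(-7)
    = -1 - -2 + -14
    = -13

-13


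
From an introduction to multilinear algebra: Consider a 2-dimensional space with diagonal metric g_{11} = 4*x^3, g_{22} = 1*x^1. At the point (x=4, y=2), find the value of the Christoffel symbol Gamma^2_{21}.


For a diagonal metric, Gamma^k_{ij} = (1/2) g^{kk} (dg_{ik}/dx_j + dg_{jk}/dx_i - dg_{ij}/dx_k).
The metric is diagonal, so g_{ab} = 0 for a != b.
At the given point: g_{11} = 256, g_{22} = 4
g^{22} = 1/4
dg_{22}/dx_1 = dg_{22}/dx_1 = 1
dg_{12}/dx_2 = 0 (off-diagonal)
dg_{21}/dx_2 = 0 (off-diagonal)
Numerator = 1 + 0 - 0 = 1
Gamma^2_{21} = 1 / (2 * 4) = 1/8

1/8


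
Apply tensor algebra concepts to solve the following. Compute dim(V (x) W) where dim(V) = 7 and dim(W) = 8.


The dimension of a tensor product is the product of dimensions.
dim(V) = 7, dim(W) = 8
dim(V (x) W) = 7 * 8 = 56

56


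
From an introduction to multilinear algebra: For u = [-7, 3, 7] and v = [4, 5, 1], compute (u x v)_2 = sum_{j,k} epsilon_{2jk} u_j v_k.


(u x v)_2 = sum_{j,k} epsilon_{2jk} u_j v_k. Only permutations of (1,2,3) contribute; the two non-zero terms are:
eps_{213} u_1 v_3 = -1 * -7 * 1 = 7
eps_{231} u_3 v_1 = 1 * 7 * 4 = 28
(u x v)_2 = 35

35


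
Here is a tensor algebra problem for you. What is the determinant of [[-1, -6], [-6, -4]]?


For a 2x2 matrix [[a, b], [c, d]], det = a*d - b*c.
a = -1, b = -6, c = -6, d = -4
a*d = -1 * -4 = 4
b*c = -6 * -6 = 36
det = 4 - 36 = -32

-32


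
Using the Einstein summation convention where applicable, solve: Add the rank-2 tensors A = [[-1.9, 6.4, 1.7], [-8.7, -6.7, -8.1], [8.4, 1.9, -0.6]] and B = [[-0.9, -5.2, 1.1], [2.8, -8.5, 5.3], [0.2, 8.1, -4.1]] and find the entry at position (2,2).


Tensor addition is component-wise: (A + B)_{ij} = A_{ij} + B_{ij}.
A_{22} = -6.7
B_{22} = -8.5
(A + B)_{22} = -6.7 + -8.5 = -15.2

-15.2


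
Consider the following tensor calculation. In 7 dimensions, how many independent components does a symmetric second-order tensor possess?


A symmetric rank-2 tensor in d dimensions has d(d+1)/2 independent components.
d = 7
d(d+1)/2 = 7 * 8 / 2 = 56 / 2 = 28

28


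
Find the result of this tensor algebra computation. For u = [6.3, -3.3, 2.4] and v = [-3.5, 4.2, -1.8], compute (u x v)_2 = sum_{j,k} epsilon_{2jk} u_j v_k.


(u x v)_2 = sum_{j,k} epsilon_{2jk} u_j v_k. Only permutations of (1,2,3) contribute; the two non-zero terms are:
eps_{213} u_1 v_3 = -1 * 6.3 * -1.8 = 11.34
eps_{231} u_3 v_1 = 1 * 2.4 * -3.5 = -8.4
(u x v)_2 = 2.94

2.94


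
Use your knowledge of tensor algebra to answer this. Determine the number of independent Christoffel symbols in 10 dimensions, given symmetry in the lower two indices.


Christoffel symbols Gamma^k_{ij} are symmetric in i,j, so there are d * d(d+1)/2 independent symbols.
d = 10
d(d+1)/2 = 10 * 11 / 2 = 55
Total = 10 * 55 = 550

550


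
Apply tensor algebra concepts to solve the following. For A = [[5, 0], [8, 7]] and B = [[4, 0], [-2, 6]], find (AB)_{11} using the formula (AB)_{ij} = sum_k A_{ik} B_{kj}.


(AB)_{ij} = sum_k A_{ik} B_{kj}.
For i=1, j=1:
A_{11} * B_{11} = 5 * 4 = 20
A_{12} * B_{21} = 0 * -2 = 0
Sum = 20 + 0 = 20

20


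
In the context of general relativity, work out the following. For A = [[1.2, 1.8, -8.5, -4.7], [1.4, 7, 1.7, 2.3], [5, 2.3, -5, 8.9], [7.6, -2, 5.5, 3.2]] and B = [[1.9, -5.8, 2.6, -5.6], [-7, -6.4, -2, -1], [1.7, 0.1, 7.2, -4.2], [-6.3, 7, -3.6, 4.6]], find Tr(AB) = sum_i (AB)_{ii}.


Tr(AB) = sum_i (AB)_{ii} where (AB)_{ii} = sum_k A_{ik} B_{ki}.
(AB)_{11} = 1.2*1.9 + 1.8*-7 + -8.5*1.7 + -4.7*-6.3 = 4.84
(AB)_{22} = 1.4*-5.8 + 7*-6.4 + 1.7*0.1 + 2.3*7 = -36.65
(AB)_{33} = 5*2.6 + 2.3*-2 + -5*7.2 + 8.9*-3.6 = -59.64
(AB)_{44} = 7.6*-5.6 + -2*-1 + 5.5*-4.2 + 3.2*4.6 = -48.94
Tr(AB) = 4.84 + -36.65 + -59.64 + -48.94 = -140.39

-140.39


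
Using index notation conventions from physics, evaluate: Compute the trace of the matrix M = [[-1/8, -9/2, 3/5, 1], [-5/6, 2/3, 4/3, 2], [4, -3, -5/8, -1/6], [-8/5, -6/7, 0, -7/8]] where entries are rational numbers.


The trace is the sum of diagonal entries.
Diagonal: M[1,1] = -1/8, M[2,2] = 2/3, M[3,3] = -5/8, M[4,4] = -7/8
Tr(M) = -1/8 + 2/3 + -5/8 + -7/8
Computing step by step:
After adding M[1,1]: -1/8
After adding M[2,2]: 13/24
After adding M[3,3]: -1/12
After adding M[4,4]: -23/24
Tr(M) = -23/24

-23/24


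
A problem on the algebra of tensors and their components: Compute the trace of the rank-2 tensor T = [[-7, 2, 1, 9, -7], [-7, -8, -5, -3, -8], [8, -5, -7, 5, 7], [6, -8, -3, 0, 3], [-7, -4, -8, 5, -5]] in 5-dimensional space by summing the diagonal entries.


The contraction (trace) of a rank-2 tensor is the sum of its diagonal elements.
Diagonal entries: A[1,1] = -7, A[2,2] = -8, A[3,3] = -7, A[4,4] = 0, A[5,5] = -5
Tr(A) = -7 + -8 + -7 + 0 + -5 = -27

-27


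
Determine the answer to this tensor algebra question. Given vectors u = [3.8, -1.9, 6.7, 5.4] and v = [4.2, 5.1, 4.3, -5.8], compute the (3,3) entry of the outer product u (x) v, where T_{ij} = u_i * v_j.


The outer product entry T_{ij} = u_i * v_j.
We need i=3, j=3.
u_3 = 6.7, v_3 = 4.3
T_{3,3} = 6.7 * 4.3 = 28.81

28.81


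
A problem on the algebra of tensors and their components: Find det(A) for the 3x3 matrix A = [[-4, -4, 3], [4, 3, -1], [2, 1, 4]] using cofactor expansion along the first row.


Expanding along the first row, det(A) = a11*M_11 - a12*M_12 + a13*M_13, where M_1j is the (1,j) minor.
Minor M_11 = 3*4 - -1*1 = 13
Minor M_12 = 4*4 - -1*2 = 18
Minor M_13 = 4*1 - 3*2 = -2
det = -4*(13) - -4*(18) + 3*(-2)
    = -52 - -72 + -6
    = 14

14


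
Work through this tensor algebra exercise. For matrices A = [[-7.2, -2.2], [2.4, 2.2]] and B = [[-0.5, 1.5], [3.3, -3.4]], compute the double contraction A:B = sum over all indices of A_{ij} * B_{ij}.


A:B = sum over all i,j of A_{ij} * B_{ij}.
Row 1: -7.2*-0.5=3.6, -2.2*1.5=-3.3 => row sum = 0.3
Row 2: 2.4*3.3=7.92, 2.2*-3.4=-7.48 => row sum = 0.44
Total = 0.3 + 0.44 = 0.74

0.74


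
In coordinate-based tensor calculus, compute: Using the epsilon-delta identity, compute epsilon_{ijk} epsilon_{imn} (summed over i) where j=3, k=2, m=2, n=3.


Using the identity: epsilon_{ijk} epsilon_{imn} = delta_{jm} delta_{kn} - delta_{jn} delta_{km}.
delta_{32} = 0
delta_{23} = 0
delta_{33} = 1
delta_{22} = 1
Result = 0 * 0 - 1 * 1 = 0 - 1 = -1

-1


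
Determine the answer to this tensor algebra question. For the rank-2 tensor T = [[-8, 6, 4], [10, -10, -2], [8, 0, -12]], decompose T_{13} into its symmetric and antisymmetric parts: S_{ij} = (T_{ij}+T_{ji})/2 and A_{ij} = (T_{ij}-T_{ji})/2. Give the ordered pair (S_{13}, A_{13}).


T_{13} = 4
T_{31} = 8
S_{13} = (4 + 8)/2 = 12/2 = 6
A_{13} = (4 - 8)/2 = -4/2 = -2
Check: S + A = 6 + -2 = 4 = T_{13}.

(6, -2)


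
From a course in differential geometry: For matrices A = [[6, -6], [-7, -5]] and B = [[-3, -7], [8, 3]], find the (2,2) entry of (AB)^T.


(AB)^T_{ij} = (AB)_{ji} = sum_k A_{jk} B_{ki}.
For i=2, j=2 we need (AB)_{22}:
A_{21} * B_{12} = -7 * -7 = 49
A_{22} * B_{22} = -5 * 3 = -15
Sum = 49 + -15 = 34

34


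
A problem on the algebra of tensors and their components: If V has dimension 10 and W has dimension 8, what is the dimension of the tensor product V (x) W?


The dimension of a tensor product is the product of dimensions.
dim(V) = 10, dim(W) = 8
dim(V (x) W) = 10 * 8 = 80

80


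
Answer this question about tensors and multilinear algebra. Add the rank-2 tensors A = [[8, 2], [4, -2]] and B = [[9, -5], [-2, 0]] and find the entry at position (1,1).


Tensor addition is component-wise: (A + B)_{ij} = A_{ij} + B_{ij}.
A_{11} = 8
B_{11} = 9
(A + B)_{11} = 8 + 9 = 17

17


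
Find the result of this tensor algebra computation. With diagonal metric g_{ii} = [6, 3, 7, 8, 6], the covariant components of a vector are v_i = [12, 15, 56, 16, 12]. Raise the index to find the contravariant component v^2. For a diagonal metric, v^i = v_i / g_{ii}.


To raise an index with a diagonal metric: v^i = v_i / g_{ii}.
For index 2: v_2 = 15, g_{22} = 3
v^2 = 15 / 3 = 5

5


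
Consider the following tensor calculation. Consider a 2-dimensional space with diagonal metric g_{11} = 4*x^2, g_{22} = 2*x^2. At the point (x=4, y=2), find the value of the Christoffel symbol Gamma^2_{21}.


For a diagonal metric, Gamma^k_{ij} = (1/2) g^{kk} (dg_{ik}/dx_j + dg_{jk}/dx_i - dg_{ij}/dx_k).
The metric is diagonal, so g_{ab} = 0 for a != b.
At the given point: g_{11} = 64, g_{22} = 32
g^{22} = 1/32
dg_{22}/dx_1 = dg_{22}/dx_1 = 16
dg_{12}/dx_2 = 0 (off-diagonal)
dg_{21}/dx_2 = 0 (off-diagonal)
Numerator = 16 + 0 - 0 = 16
Gamma^2_{21} = 16 / (2 * 32) = 1/4

1/4


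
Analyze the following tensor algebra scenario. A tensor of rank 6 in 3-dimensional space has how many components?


The number of components of a rank-r tensor in d dimensions is d^r.
Here d = 3 and r = 6.
3^6 = 729

729


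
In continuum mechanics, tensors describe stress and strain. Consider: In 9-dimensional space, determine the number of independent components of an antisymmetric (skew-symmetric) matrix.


An antisymmetric rank-2 tensor satisfies A_{ij} = -A_{ji}, so diagonal entries are zero.
The independent components are the upper-triangular entries: C(n, 2) = n(n-1)/2.
n = 9
C(9, 2) = 9 * 8 / 2 = 72 / 2 = 36

36


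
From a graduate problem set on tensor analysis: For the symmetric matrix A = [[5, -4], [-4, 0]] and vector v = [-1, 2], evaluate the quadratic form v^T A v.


First compute Av:
(Av)_1 = 5*-1 + -4*2 = -13
(Av)_2 = -4*-1 + 0*2 = 4
Av = [-13, 4]
Then v^T (Av) = -1*-13 + 2*4
= 13 + 8 = 21

21
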